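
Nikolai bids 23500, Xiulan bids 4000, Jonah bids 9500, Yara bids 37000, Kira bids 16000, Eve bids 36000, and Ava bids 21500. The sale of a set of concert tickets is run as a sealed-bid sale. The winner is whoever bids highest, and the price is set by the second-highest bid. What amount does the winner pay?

Sorted high to low: Yara 37000; Eve 36000; Nikolai 23500; Ava 21500; Kira 16000; Jonah 9500; Xiulan 4000.
Yara has the highest bid, so Yara wins.
The second-highest bid is 36000, so that is what Yara pays.

Price paid: 36000.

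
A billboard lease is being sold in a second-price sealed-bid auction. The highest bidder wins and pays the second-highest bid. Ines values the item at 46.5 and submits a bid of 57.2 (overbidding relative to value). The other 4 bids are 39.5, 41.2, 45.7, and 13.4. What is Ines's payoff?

0.8

Highest competing bid: 45.7.
Ines's bid 57.2 is the highest overall, so Ines wins and pays the second-highest bid, 45.7.
Payoff = value − price = 46.5 − 45.7 = 0.8.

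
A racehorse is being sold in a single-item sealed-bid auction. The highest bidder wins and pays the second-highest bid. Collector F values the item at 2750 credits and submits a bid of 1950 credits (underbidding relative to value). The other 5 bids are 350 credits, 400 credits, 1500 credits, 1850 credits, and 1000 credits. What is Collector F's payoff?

Highest competing bid: 1850 credits.
Collector F's bid 1950 credits is the highest overall, so Collector F wins and pays the second-highest bid, 1850 credits.
Payoff = value − price = 2750 credits − 1850 credits = 900 credits.

Payoff = 900 credits.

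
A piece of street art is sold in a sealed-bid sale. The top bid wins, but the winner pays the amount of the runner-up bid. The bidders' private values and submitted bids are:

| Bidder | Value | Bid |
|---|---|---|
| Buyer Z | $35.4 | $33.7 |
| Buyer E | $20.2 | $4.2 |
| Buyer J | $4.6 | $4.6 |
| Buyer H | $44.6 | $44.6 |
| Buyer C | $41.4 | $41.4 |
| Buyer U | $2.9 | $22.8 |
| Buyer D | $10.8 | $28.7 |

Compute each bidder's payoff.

Payoffs: Buyer Z $0.0, Buyer E $0.0, Buyer J $0.0, Buyer H $3.2, Buyer C $0.0, Buyer U $0.0, Buyer D $0.0.

Bids in descending order: Buyer H $44.6, then Buyer C $41.4, then Buyer Z $33.7, then Buyer D $28.7, then Buyer U $22.8, then Buyer J $4.6, then Buyer E $4.2.
Buyer H has the top bid and wins; the price is the second-highest bid, $41.4.
Buyer H's payoff = $44.6 − $41.4 = $3.2. All other bidders lose, so their payoff is 0.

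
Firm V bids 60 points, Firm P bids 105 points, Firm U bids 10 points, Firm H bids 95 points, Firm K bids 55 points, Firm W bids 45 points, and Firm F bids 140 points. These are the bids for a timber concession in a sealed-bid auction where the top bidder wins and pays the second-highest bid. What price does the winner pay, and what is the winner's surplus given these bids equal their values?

Price 105 points; surplus 35 points.

Bids in descending order: Firm F 140 points; Firm P 105 points; Firm H 95 points; Firm V 60 points; Firm K 55 points; Firm W 45 points; Firm U 10 points.
Firm F is the highest bidder, so Firm F wins.
Under the second-price rule, the price is the second-highest bid: 105 points.
Surplus = 140 points − 105 points = 35 points.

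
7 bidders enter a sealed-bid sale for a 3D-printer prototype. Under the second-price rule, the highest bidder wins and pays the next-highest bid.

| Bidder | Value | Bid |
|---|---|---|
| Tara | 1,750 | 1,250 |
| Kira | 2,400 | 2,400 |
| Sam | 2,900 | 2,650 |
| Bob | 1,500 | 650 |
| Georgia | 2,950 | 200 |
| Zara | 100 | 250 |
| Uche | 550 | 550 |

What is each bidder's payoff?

Sorted high to low: Sam 2,650; Kira 2,400; Tara 1,250; Bob 650; Uche 550; Zara 250; Georgia 200.
Sam has the top bid and wins; the price is the second-highest bid, 2,400.
Sam's payoff = 2,900 − 2,400 = 500. All other bidders lose, so their payoff is 0.

Tara 0, Kira 0, Sam 500, Bob 0, Georgia 0, Zara 0, Uche 0.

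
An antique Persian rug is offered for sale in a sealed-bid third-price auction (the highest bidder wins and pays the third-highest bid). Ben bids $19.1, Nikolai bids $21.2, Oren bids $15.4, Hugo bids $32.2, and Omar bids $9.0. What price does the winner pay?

The winner pays $19.1.

Bids in descending order: Hugo $32.2, then Nikolai $21.2, then Ben $19.1, then Oren $15.4, then Omar $9.0.
Hugo is the highest bidder, so Hugo wins.
Under the third-price rule, the price is the third-highest bid: $19.1.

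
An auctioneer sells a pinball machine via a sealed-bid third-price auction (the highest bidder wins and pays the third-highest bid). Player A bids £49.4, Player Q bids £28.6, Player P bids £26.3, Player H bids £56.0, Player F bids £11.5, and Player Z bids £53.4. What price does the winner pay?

£49.4

Bids in descending order: Player H £56.0 > Player Z £53.4 > Player A £49.4 > Player Q £28.6 > Player P £26.3 > Player F £11.5.
Player H is the highest bidder, so Player H wins.
Under the third-price rule, the price is the third-highest bid: £49.4.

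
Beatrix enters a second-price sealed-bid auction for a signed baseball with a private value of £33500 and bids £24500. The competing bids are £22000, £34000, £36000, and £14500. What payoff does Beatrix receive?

Highest competing bid: £36000.
Beatrix's bid £24500 is not the highest, so Beatrix loses, pays nothing, and earns zero payoff.

Payoff = £0.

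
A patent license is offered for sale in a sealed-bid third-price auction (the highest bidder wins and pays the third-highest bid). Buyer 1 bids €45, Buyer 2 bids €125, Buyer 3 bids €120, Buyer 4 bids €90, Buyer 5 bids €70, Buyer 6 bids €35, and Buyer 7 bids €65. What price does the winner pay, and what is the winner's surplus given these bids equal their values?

Price €90; surplus €35.

Bids in descending order: Buyer 2 €125; Buyer 3 €120; Buyer 4 €90; Buyer 5 €70; Buyer 7 €65; Buyer 1 €45; Buyer 6 €35.
Buyer 2 is the highest bidder, so Buyer 2 wins.
Under the third-price rule, the price is the third-highest bid: €90.
Surplus = €125 − €90 = €35.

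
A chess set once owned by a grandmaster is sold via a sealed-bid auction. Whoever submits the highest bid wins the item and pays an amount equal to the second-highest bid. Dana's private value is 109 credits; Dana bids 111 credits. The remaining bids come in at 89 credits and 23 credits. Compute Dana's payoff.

Highest competing bid: 89 credits.
Dana's bid 111 credits is the highest overall, so Dana wins and pays the second-highest bid, 89 credits.
Payoff = value − price = 109 credits − 89 credits = 20 credits.

Dana's payoff: 20 credits.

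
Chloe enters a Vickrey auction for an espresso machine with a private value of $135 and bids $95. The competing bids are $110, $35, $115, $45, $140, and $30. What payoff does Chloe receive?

Highest competing bid: $140.
Chloe's bid $95 is not the highest, so Chloe loses, pays nothing, and earns zero payoff.

Payoff = $0.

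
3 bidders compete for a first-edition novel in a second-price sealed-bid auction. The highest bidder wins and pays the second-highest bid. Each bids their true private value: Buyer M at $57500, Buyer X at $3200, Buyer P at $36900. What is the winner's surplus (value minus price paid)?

Winner's surplus: $20600.

Ordered from highest: Buyer M $57500; Buyer P $36900; Buyer X $3200.
Buyer M wins with the top bid and pays the second-highest, $36900.
Surplus = $57500 − $36900 = $20600.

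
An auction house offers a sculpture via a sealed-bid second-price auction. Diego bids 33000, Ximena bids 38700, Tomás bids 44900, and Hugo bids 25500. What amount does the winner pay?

Bids in descending order: Tomás 44900; Ximena 38700; Diego 33000; Hugo 25500.
Tomás has the highest bid, so Tomás wins.
The second-highest bid is 38700, so that is what Tomás pays.

The winner pays 38700.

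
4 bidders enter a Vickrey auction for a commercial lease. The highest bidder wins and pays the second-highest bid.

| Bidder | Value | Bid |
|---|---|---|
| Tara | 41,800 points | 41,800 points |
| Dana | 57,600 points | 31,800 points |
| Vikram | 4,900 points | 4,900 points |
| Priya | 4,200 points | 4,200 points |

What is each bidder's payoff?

Ranking the bids: Tara 41,800 points, then Dana 31,800 points, then Vikram 4,900 points, then Priya 4,200 points.
Tara has the top bid and wins; the price is the second-highest bid, 31,800 points.
Tara's payoff = 41,800 points − 31,800 points = 10,000 points. All other bidders lose, so their payoff is 0.

Payoffs: Tara 10,000 points, Dana 0 points, Vikram 0 points, Priya 0 points.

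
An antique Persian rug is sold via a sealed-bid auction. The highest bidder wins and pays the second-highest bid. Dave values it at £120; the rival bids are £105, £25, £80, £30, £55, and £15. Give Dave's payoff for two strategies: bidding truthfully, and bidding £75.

The highest competing bid is £105.
Bidding truthfully at £120: Dave has the top bid, wins, and pays the second-highest bid £105. Payoff = £120 − £105 = £15.
Bidding £75: the top bid is £105 (a rival), so Dave loses. Payoff = £0.
Deviating from a truthful bid can only lose payoff in a second-price auction — never gain.

Truthful: £15; alternative: £0.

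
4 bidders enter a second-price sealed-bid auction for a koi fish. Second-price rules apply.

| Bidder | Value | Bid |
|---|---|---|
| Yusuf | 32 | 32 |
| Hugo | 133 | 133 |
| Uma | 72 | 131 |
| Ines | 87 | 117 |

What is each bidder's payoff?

Payoffs: Yusuf 0, Hugo 2, Uma 0, Ines 0.

Ranking the bids: Hugo 133, then Uma 131, then Ines 117, then Yusuf 32.
Hugo has the top bid and wins; the price is the second-highest bid, 131.
Hugo's payoff = 133 − 131 = 2. All other bidders lose, so their payoff is 0.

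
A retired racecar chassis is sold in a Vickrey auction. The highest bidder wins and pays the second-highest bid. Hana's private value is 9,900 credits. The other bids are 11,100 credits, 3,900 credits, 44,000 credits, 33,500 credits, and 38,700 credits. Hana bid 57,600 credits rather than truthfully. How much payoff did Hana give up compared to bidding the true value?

Regret: 34,100 credits.

The highest competing bid is 44,000 credits.
Bidding truthfully at 9,900 credits: the top bid is 44,000 credits (a rival), so Hana loses. Payoff = 0 credits.
Bidding 57,600 credits: Hana has the top bid, wins, and pays the second-highest bid 44,000 credits. Payoff = 9,900 credits − 44,000 credits = -34,100 credits.
Regret = truthful payoff − actual payoff = 0 credits − -34,100 credits = 34,100 credits.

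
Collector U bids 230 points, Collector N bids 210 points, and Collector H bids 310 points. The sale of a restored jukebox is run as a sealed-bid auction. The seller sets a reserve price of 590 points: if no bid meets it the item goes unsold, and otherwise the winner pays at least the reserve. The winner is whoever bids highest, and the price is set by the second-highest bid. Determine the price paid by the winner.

Ordered from highest: Collector H 310 points; Collector U 230 points; Collector N 210 points.
The top bid 310 points is below the reserve 590 points, so the item goes unsold and nothing is paid.

unsold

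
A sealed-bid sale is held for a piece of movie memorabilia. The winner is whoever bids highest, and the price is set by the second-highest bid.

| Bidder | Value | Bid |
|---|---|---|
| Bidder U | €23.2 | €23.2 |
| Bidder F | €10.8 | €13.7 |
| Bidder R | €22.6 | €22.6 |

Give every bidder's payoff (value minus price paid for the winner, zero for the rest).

Payoffs: Bidder U €0.6, Bidder F €0.0, Bidder R €0.0.

Bids in descending order: Bidder U €23.2, then Bidder R €22.6, then Bidder F €13.7.
Bidder U has the top bid and wins; the price is the second-highest bid, €22.6.
Bidder U's payoff = €23.2 − €22.6 = €0.6. All other bidders lose, so their payoff is 0.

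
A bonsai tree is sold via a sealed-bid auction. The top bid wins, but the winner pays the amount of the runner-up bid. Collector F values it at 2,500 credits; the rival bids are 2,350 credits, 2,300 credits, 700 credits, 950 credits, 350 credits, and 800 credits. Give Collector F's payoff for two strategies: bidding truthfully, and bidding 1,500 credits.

The highest competing bid is 2,350 credits.
Bidding truthfully at 2,500 credits: Collector F has the top bid, wins, and pays the second-highest bid 2,350 credits. Payoff = 2,500 credits − 2,350 credits = 150 credits.
Bidding 1,500 credits: the top bid is 2,350 credits (a rival), so Collector F loses. Payoff = 0 credits.
This is the dominant-strategy logic: truthful bidding weakly beats any alternative.

(a) 150 credits  (b) 0 credits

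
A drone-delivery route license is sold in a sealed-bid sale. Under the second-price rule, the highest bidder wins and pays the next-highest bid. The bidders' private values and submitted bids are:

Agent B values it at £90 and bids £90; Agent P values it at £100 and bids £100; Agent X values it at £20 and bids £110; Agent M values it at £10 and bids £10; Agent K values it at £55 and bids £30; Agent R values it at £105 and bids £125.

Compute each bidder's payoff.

Bids in descending order: Agent R £125; Agent X £110; Agent P £100; Agent B £90; Agent K £30; Agent M £10.
Agent R has the top bid and wins; the price is the second-highest bid, £110.
Agent R's payoff = £105 − £110 = -£5. All other bidders lose, so their payoff is 0.

Agent B £0, Agent P £0, Agent X £0, Agent M £0, Agent K £0, Agent R -£5.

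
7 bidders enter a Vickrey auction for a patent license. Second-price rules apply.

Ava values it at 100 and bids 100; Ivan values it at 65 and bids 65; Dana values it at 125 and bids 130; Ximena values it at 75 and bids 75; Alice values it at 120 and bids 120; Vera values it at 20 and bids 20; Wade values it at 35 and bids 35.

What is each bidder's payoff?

Ordered from highest: Dana 130, then Alice 120, then Ava 100, then Ximena 75, then Ivan 65, then Wade 35, then Vera 20.
Dana has the top bid and wins; the price is the second-highest bid, 120.
Dana's payoff = 125 − 120 = 5. All other bidders lose, so their payoff is 0.

Payoffs: Ava 0, Ivan 0, Dana 5, Ximena 0, Alice 0, Vera 0, Wade 0.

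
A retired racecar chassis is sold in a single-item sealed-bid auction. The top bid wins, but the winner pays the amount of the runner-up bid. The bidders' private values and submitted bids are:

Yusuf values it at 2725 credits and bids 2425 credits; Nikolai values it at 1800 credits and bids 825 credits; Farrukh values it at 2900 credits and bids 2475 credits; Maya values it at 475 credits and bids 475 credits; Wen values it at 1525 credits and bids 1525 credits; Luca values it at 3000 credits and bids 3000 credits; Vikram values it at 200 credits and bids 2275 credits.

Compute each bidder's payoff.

Payoffs: Yusuf 0 credits, Nikolai 0 credits, Farrukh 0 credits, Maya 0 credits, Wen 0 credits, Luca 525 credits, Vikram 0 credits.

Ordered from highest: Luca 3000 credits, then Farrukh 2475 credits, then Yusuf 2425 credits, then Vikram 2275 credits, then Wen 1525 credits, then Nikolai 825 credits, then Maya 475 credits.
Luca has the top bid and wins; the price is the second-highest bid, 2475 credits.
Luca's payoff = 3000 credits − 2475 credits = 525 credits. All other bidders lose, so their payoff is 0.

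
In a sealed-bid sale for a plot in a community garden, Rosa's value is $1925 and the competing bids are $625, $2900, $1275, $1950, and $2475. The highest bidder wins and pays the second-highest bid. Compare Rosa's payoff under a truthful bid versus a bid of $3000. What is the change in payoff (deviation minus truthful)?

The highest competing bid is $2900.
Bidding truthfully at $1925: the top bid is $2900 (a rival), so Rosa loses. Payoff = $0.
Bidding $3000: Rosa has the top bid, wins, and pays the second-highest bid $2900. Payoff = $1925 − $2900 = -$975.
Change = -$975 − $0 = -$975.

Change in payoff: -$975.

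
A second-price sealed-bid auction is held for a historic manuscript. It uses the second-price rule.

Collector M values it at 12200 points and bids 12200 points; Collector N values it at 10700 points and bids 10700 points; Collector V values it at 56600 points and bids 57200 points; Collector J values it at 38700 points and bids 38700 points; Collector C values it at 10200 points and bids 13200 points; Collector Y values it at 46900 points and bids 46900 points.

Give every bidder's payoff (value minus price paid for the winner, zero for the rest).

Sorted high to low: Collector V 57200 points, then Collector Y 46900 points, then Collector J 38700 points, then Collector C 13200 points, then Collector M 12200 points, then Collector N 10700 points.
Collector V has the top bid and wins; the price is the second-highest bid, 46900 points.
Collector V's payoff = 56600 points − 46900 points = 9700 points. All other bidders lose, so their payoff is 0.

Payoffs: Collector M 0 points, Collector N 0 points, Collector V 9700 points, Collector J 0 points, Collector C 0 points, Collector Y 0 points.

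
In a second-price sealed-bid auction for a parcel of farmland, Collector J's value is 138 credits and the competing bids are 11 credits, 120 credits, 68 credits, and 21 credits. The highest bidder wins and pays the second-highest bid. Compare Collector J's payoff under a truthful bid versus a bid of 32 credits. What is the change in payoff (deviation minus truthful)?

Change in payoff: -18 credits.

The highest competing bid is 120 credits.
Bidding truthfully at 138 credits: Collector J has the top bid, wins, and pays the second-highest bid 120 credits. Payoff = 138 credits − 120 credits = 18 credits.
Bidding 32 credits: the top bid is 120 credits (a rival), so Collector J loses. Payoff = 0 credits.
Change = 0 credits − 18 credits = -18 credits.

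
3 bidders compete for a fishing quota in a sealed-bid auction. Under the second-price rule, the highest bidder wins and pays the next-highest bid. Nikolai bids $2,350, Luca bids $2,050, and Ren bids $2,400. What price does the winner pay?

Ordered from highest: Ren $2,400, then Nikolai $2,350, then Luca $2,050.
Ren has the highest bid, so Ren wins.
The second-highest bid is $2,350, so that is what Ren pays.

$2,350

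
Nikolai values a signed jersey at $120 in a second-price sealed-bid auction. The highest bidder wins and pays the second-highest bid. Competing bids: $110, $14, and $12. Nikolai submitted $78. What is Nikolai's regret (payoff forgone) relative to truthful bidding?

$10

The highest competing bid is $110.
Bidding truthfully at $120: Nikolai has the top bid, wins, and pays the second-highest bid $110. Payoff = $120 − $110 = $10.
Bidding $78: the top bid is $110 (a rival), so Nikolai loses. Payoff = $0.
Regret = truthful payoff − actual payoff = $10 − $0 = $10.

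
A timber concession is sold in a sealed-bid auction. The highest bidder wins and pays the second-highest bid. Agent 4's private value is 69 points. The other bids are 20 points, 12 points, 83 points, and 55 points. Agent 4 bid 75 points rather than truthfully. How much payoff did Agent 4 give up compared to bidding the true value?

Regret: 0 points.

The highest competing bid is 83 points.
Bidding truthfully at 69 points: the top bid is 83 points (a rival), so Agent 4 loses. Payoff = 0 points.
Bidding 75 points: the top bid is 83 points (a rival), so Agent 4 loses. Payoff = 0 points.
Regret = truthful payoff − actual payoff = 0 points − 0 points = 0 points.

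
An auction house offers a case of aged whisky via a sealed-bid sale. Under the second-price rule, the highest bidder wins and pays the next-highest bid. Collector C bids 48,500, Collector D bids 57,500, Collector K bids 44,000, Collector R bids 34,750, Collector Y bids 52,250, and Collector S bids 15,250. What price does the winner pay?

52,250

Ranking the bids: Collector D 57,500 > Collector Y 52,250 > Collector C 48,500 > Collector K 44,000 > Collector R 34,750 > Collector S 15,250.
Collector D has the highest bid, so Collector D wins.
The second-highest bid is 52,250, so that is what Collector D pays.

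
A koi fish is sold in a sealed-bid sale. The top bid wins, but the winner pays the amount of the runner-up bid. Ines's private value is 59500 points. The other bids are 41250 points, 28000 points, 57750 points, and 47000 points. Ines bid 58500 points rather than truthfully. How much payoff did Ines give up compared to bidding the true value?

The highest competing bid is 57750 points.
Bidding truthfully at 59500 points: Ines has the top bid, wins, and pays the second-highest bid 57750 points. Payoff = 59500 points − 57750 points = 1750 points.
Bidding 58500 points: Ines has the top bid, wins, and pays the second-highest bid 57750 points. Payoff = 59500 points − 57750 points = 1750 points.
Regret = truthful payoff − actual payoff = 1750 points − 1750 points = 0 points.
The bid only affects whether you win, not the price — here both bids land on the same side of the top rival bid, so the deviation is payoff-neutral.

0 points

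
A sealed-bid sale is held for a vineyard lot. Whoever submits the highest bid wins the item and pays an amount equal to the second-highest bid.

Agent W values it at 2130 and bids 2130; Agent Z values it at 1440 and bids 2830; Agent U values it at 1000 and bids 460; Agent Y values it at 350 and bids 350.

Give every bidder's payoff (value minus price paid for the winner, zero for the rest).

Ranking the bids: Agent Z 2830 > Agent W 2130 > Agent U 460 > Agent Y 350.
Agent Z has the top bid and wins; the price is the second-highest bid, 2130.
Agent Z's payoff = 1440 − 2130 = -690. All other bidders lose, so their payoff is 0.

Payoffs: Agent W 0, Agent Z -690, Agent U 0, Agent Y 0.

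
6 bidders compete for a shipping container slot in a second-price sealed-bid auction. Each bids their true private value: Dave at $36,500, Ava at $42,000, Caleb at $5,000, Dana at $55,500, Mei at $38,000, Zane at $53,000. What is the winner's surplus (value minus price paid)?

Winner's surplus: $2,500.

Ordered from highest: Dana $55,500, then Zane $53,000, then Ava $42,000, then Mei $38,000, then Dave $36,500, then Caleb $5,000.
Dana wins with the top bid and pays the second-highest, $53,000.
Surplus = $55,500 − $53,000 = $2,500.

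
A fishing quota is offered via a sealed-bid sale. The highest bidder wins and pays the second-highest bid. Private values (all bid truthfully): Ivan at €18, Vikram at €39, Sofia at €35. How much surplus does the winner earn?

Winner's surplus: €4.

Bids in descending order: Vikram €39, then Sofia €35, then Ivan €18.
Vikram wins with the top bid and pays the second-highest, €35.
Surplus = €39 − €35 = €4.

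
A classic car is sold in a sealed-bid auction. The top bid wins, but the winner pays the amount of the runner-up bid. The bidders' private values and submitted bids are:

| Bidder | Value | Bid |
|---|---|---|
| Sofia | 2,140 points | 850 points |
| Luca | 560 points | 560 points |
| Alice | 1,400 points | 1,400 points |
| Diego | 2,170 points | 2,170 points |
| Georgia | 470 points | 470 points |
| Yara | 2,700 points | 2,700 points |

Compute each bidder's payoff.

Sorted high to low: Yara 2,700 points, then Diego 2,170 points, then Alice 1,400 points, then Sofia 850 points, then Luca 560 points, then Georgia 470 points.
Yara has the top bid and wins; the price is the second-highest bid, 2,170 points.
Yara's payoff = 2,700 points − 2,170 points = 530 points. All other bidders lose, so their payoff is 0.

Sofia 0 points, Luca 0 points, Alice 0 points, Diego 0 points, Georgia 0 points, Yara 530 points.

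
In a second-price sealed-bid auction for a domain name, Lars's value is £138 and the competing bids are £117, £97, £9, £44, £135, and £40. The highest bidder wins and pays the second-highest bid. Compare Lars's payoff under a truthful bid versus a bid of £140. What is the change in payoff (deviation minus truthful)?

Payoff change: £0.

The highest competing bid is £135.
Bidding truthfully at £138: Lars has the top bid, wins, and pays the second-highest bid £135. Payoff = £138 − £135 = £3.
Bidding £140: Lars has the top bid, wins, and pays the second-highest bid £135. Payoff = £138 − £135 = £3.
Change = £3 − £3 = £0.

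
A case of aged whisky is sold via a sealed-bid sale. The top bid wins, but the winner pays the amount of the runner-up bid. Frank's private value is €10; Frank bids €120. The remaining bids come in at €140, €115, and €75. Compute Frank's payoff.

Frank's payoff: €0.

Highest competing bid: €140.
Frank's bid €120 is not the highest, so Frank loses, pays nothing, and earns zero payoff.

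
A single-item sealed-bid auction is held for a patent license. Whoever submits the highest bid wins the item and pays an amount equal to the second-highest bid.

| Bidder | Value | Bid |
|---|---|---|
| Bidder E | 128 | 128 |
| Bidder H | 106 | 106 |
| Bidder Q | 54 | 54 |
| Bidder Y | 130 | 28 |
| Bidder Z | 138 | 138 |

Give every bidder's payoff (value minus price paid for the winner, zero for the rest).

Payoffs: Bidder E 0, Bidder H 0, Bidder Q 0, Bidder Y 0, Bidder Z 10.

Sorted high to low: Bidder Z 138; Bidder E 128; Bidder H 106; Bidder Q 54; Bidder Y 28.
Bidder Z has the top bid and wins; the price is the second-highest bid, 128.
Bidder Z's payoff = 138 − 128 = 10. All other bidders lose, so their payoff is 0.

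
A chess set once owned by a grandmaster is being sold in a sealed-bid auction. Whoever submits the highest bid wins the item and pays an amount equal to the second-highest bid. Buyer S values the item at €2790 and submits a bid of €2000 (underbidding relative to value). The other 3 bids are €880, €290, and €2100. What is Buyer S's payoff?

Highest competing bid: €2100.
Buyer S's bid €2000 is not the highest, so Buyer S loses, pays nothing, and earns zero payoff.

€0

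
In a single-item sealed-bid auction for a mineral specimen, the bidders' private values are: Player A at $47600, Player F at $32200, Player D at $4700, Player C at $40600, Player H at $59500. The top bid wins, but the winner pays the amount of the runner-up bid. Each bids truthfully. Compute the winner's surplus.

Winner's surplus: $11900.

Sorted high to low: Player H $59500; Player A $47600; Player C $40600; Player F $32200; Player D $4700.
Player H wins with the top bid and pays the second-highest, $47600.
Surplus = $59500 − $47600 = $11900.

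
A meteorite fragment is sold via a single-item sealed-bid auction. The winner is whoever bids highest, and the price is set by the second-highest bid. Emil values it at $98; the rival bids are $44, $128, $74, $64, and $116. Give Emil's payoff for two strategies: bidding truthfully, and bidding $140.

The highest competing bid is $128.
Bidding truthfully at $98: the top bid is $128 (a rival), so Emil loses. Payoff = $0.
Bidding $140: Emil has the top bid, wins, and pays the second-highest bid $128. Payoff = $98 − $128 = -$30.
Deviating from a truthful bid can only lose payoff in a second-price auction — never gain.

(a) $0  (b) -$30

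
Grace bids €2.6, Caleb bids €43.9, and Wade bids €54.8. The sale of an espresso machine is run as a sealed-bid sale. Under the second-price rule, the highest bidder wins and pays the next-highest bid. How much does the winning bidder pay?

Price paid: €43.9.

Ordered from highest: Wade €54.8 > Caleb €43.9 > Grace €2.6.
Wade has the highest bid, so Wade wins.
The second-highest bid is €43.9, so that is what Wade pays.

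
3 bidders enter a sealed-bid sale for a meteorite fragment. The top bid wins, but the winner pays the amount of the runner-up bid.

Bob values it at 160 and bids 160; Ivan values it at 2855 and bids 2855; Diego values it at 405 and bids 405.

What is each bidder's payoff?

Sorted high to low: Ivan 2855; Diego 405; Bob 160.
Ivan has the top bid and wins; the price is the second-highest bid, 405.
Ivan's payoff = 2855 − 405 = 2450. All other bidders lose, so their payoff is 0.

Payoffs: Bob 0, Ivan 2450, Diego 0.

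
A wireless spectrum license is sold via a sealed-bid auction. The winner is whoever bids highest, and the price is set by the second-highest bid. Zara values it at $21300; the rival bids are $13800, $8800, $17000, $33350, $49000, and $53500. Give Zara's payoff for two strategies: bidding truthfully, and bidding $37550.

Truthful: $0; alternative: $0.

The highest competing bid is $53500.
Bidding truthfully at $21300: the top bid is $53500 (a rival), so Zara loses. Payoff = $0.
Bidding $37550: the top bid is $53500 (a rival), so Zara loses. Payoff = $0.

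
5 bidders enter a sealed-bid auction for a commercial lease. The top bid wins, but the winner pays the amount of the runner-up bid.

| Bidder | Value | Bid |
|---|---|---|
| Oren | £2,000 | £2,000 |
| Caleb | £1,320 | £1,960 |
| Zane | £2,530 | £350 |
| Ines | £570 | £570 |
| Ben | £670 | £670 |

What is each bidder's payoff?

Payoffs: Oren £40, Caleb £0, Zane £0, Ines £0, Ben £0.

Sorted high to low: Oren £2,000 > Caleb £1,960 > Ben £670 > Ines £570 > Zane £350.
Oren has the top bid and wins; the price is the second-highest bid, £1,960.
Oren's payoff = £2,000 − £1,960 = £40. All other bidders lose, so their payoff is 0.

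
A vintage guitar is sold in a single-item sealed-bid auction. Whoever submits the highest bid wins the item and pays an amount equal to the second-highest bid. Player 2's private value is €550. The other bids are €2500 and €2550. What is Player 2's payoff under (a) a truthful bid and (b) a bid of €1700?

(a) €0  (b) €0

The highest competing bid is €2550.
Bidding truthfully at €550: the top bid is €2550 (a rival), so Player 2 loses. Payoff = €0.
Bidding €1700: the top bid is €2550 (a rival), so Player 2 loses. Payoff = €0.
The bid only affects whether you win, not the price — here both bids land on the same side of the top rival bid, so the deviation is payoff-neutral.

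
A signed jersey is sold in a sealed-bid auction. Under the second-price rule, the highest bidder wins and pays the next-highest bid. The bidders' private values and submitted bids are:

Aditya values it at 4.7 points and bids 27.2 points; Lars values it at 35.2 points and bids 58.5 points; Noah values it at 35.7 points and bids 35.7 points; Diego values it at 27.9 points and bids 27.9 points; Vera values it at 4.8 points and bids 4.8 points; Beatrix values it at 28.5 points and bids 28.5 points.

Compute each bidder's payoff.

Payoffs: Aditya 0.0 points, Lars -0.5 points, Noah 0.0 points, Diego 0.0 points, Vera 0.0 points, Beatrix 0.0 points.

Ranking the bids: Lars 58.5 points, then Noah 35.7 points, then Beatrix 28.5 points, then Diego 27.9 points, then Aditya 27.2 points, then Vera 4.8 points.
Lars has the top bid and wins; the price is the second-highest bid, 35.7 points.
Lars's payoff = 35.2 points − 35.7 points = -0.5 points. All other bidders lose, so their payoff is 0.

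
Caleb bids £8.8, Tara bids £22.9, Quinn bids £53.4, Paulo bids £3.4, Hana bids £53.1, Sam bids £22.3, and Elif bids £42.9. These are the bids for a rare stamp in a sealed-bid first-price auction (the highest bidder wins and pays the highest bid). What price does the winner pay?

Sorted high to low: Quinn £53.4 > Hana £53.1 > Elif £42.9 > Tara £22.9 > Sam £22.3 > Caleb £8.8 > Paulo £3.4.
Quinn is the highest bidder, so Quinn wins.
Under the first-price rule, the price is the highest bid: £53.4.

Price paid: £53.4.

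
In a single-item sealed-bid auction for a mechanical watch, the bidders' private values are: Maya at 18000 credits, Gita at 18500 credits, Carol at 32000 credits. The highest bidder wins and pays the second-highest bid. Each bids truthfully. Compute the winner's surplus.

Sorted high to low: Carol 32000 credits > Gita 18500 credits > Maya 18000 credits.
Carol wins with the top bid and pays the second-highest, 18500 credits.
Surplus = 32000 credits − 18500 credits = 13500 credits.

Winner's surplus: 13500 credits.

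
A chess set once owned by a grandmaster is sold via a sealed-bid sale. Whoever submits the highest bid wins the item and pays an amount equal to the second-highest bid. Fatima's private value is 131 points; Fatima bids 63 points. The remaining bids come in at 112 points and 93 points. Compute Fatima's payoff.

Highest competing bid: 112 points.
Fatima's bid 63 points is not the highest, so Fatima loses, pays nothing, and earns zero payoff.

0 points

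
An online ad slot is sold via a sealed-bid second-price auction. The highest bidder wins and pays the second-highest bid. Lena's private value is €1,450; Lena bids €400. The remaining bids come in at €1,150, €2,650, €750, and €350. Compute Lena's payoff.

Payoff = €0.

Highest competing bid: €2,650.
Lena's bid €400 is not the highest, so Lena loses, pays nothing, and earns zero payoff.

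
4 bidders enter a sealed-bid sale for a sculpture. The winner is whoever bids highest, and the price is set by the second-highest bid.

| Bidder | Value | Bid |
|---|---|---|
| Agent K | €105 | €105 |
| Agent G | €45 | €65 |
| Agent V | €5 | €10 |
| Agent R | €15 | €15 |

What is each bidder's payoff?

Ranking the bids: Agent K €105 > Agent G €65 > Agent R €15 > Agent V €10.
Agent K has the top bid and wins; the price is the second-highest bid, €65.
Agent K's payoff = €105 − €65 = €40. All other bidders lose, so their payoff is 0.

Payoffs: Agent K €40, Agent G €0, Agent V €0, Agent R €0.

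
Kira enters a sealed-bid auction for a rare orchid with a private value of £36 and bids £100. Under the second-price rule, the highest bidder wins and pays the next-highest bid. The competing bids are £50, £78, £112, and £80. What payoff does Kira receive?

Highest competing bid: £112.
Kira's bid £100 is not the highest, so Kira loses, pays nothing, and earns zero payoff.

Kira's payoff: £0.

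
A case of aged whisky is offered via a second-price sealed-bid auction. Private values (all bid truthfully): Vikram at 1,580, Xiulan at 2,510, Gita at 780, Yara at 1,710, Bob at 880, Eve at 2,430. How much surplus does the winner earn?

Ordered from highest: Xiulan 2,510 > Eve 2,430 > Yara 1,710 > Vikram 1,580 > Bob 880 > Gita 780.
Xiulan wins with the top bid and pays the second-highest, 2,430.
Surplus = 2,510 − 2,430 = 80.

80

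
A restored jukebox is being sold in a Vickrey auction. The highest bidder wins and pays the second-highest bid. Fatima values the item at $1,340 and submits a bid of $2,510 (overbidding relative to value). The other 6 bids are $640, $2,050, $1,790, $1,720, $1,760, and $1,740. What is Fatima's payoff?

Fatima's payoff: -$710.

Highest competing bid: $2,050.
Fatima's bid $2,510 is the highest overall, so Fatima wins and pays the second-highest bid, $2,050.
Payoff = value − price = $1,340 − $2,050 = -$710.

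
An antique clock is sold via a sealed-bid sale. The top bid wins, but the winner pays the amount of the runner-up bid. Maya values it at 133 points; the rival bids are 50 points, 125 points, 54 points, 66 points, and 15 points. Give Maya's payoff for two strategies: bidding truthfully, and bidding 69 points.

Truthful: 8 points; alternative: 0 points.

The highest competing bid is 125 points.
Bidding truthfully at 133 points: Maya has the top bid, wins, and pays the second-highest bid 125 points. Payoff = 133 points − 125 points = 8 points.
Bidding 69 points: the top bid is 125 points (a rival), so Maya loses. Payoff = 0 points.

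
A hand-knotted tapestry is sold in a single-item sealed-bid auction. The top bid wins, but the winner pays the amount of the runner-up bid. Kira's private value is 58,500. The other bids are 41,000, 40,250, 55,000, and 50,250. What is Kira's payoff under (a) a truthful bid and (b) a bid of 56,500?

The highest competing bid is 55,000.
Bidding truthfully at 58,500: Kira has the top bid, wins, and pays the second-highest bid 55,000. Payoff = 58,500 − 55,000 = 3,500.
Bidding 56,500: Kira has the top bid, wins, and pays the second-highest bid 55,000. Payoff = 58,500 − 55,000 = 3,500.

(a) 3,500  (b) 3,500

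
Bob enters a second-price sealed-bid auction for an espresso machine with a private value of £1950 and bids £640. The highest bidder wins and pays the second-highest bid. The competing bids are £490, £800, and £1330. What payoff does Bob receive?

Highest competing bid: £1330.
Bob's bid £640 is not the highest, so Bob loses, pays nothing, and earns zero payoff.

Bob's payoff: £0.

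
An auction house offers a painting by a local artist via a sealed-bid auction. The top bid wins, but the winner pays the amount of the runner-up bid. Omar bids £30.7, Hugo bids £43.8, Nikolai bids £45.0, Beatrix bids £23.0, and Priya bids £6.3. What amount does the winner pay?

Ordered from highest: Nikolai £45.0; Hugo £43.8; Omar £30.7; Beatrix £23.0; Priya £6.3.
Nikolai has the highest bid, so Nikolai wins.
The second-highest bid is £43.8, so that is what Nikolai pays.

The winner pays £43.8.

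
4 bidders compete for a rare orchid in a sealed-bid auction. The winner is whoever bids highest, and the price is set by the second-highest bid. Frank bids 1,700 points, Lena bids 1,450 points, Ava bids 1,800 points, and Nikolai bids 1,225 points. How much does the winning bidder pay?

Ranking the bids: Ava 1,800 points > Frank 1,700 points > Lena 1,450 points > Nikolai 1,225 points.
Ava has the highest bid, so Ava wins.
The second-highest bid is 1,700 points, so that is what Ava pays.

The winner pays 1,700 points.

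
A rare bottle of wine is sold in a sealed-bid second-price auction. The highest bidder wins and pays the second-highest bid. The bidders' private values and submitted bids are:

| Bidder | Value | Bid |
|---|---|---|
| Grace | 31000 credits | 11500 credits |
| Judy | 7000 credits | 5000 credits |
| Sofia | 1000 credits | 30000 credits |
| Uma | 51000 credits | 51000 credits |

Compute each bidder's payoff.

Bids in descending order: Uma 51000 credits, then Sofia 30000 credits, then Grace 11500 credits, then Judy 5000 credits.
Uma has the top bid and wins; the price is the second-highest bid, 30000 credits.
Uma's payoff = 51000 credits − 30000 credits = 21000 credits. All other bidders lose, so their payoff is 0.

Payoffs: Grace 0 credits, Judy 0 credits, Sofia 0 credits, Uma 21000 credits.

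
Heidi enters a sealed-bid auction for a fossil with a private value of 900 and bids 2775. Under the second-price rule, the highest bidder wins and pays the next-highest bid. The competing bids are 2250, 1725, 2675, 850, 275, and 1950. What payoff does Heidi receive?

Payoff = -1775.

Highest competing bid: 2675.
Heidi's bid 2775 is the highest overall, so Heidi wins and pays the second-highest bid, 2675.
Payoff = value − price = 900 − 2675 = -1775.
Overbidding won the item at a price above value — truthful bidding would have avoided this loss.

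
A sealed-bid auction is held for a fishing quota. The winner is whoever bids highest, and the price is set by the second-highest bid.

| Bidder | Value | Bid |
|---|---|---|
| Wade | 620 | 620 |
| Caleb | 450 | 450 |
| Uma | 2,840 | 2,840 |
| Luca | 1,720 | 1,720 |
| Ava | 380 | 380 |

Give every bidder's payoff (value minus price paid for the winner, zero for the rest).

Bids in descending order: Uma 2,840; Luca 1,720; Wade 620; Caleb 450; Ava 380.
Uma has the top bid and wins; the price is the second-highest bid, 1,720.
Uma's payoff = 2,840 − 1,720 = 1,120. All other bidders lose, so their payoff is 0.

Payoffs: Wade 0, Caleb 0, Uma 1,120, Luca 0, Ava 0.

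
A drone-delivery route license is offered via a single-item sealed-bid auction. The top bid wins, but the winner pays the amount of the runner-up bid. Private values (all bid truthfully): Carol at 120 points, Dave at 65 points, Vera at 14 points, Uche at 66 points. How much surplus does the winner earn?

Surplus = 54 points.

Ranking the bids: Carol 120 points, then Uche 66 points, then Dave 65 points, then Vera 14 points.
Carol wins with the top bid and pays the second-highest, 66 points.
Surplus = 120 points − 66 points = 54 points.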